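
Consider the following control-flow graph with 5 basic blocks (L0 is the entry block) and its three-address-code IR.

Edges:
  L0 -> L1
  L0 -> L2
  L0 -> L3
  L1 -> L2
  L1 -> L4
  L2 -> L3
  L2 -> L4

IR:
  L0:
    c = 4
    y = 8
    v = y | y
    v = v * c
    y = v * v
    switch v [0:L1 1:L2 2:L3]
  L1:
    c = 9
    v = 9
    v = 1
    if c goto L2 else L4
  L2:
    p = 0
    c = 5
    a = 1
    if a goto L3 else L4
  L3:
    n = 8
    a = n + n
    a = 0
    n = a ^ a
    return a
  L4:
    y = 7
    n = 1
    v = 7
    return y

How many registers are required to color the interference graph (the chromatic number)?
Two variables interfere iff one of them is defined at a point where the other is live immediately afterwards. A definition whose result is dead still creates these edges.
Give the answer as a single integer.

Answer: 3

Derivation:
def/use:
  L0: {c,v,y} / ∅
  L1: {c,v} / ∅
  L2: {a,c,p} / ∅
  L3: {a,n} / ∅
  L4: {n,v,y} / ∅

Liveness:
  live L0: ∅→∅
  live L1: ∅→∅
  live L2: ∅→∅
  live L3: ∅→∅
  live L4: ∅→∅

Conflict graph:
  a — {n}
  c — {v,y}
  n — {a,y}
  p — ∅
  v — {c,y}
  y — {c,n,v}

Colouring:
  lower bound: {c,v,y} mutually conflict ⇒ χ ≥ 3
  3-colouring: c0={a,p,y}  c1={c,n}  c2={v}
  χ = 3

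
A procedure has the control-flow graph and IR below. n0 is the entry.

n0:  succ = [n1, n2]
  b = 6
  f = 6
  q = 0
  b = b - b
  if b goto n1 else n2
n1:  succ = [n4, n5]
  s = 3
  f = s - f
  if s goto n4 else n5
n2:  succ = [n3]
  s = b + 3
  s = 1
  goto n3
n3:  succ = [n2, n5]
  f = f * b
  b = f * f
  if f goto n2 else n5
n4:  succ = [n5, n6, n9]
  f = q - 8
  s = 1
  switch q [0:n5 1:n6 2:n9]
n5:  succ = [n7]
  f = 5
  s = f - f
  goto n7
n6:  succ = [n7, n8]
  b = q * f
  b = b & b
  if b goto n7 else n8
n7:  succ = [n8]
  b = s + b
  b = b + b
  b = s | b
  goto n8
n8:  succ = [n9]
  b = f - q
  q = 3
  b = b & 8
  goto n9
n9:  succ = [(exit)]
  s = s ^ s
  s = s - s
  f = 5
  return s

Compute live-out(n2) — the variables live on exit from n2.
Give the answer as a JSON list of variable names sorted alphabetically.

Answer: ["b", "f", "q"]

Derivation:
Block summaries:
  n0: def={b,f,q} ue=∅
  n1: def={f,s} ue={f}
  n2: def={s} ue={b}
  n3: def={b,f} ue={b,f}
  n4: def={f,s} ue={q}
  n5: def={f,s} ue=∅
  n6: def={b} ue={f,q}
  n7: def={b} ue={b,s}
  n8: def={b,q} ue={f,q}
  n9: def={f,s} ue={s}

Backward fixpoint:
  n0: in=∅ out={b,f,q}
  n1: in={b,f,q} out={b,q}
  n2: in={b,f,q} out={b,f,q}
  n3: in={b,f,q} out={b,f,q}
  n4: in={b,q} out={b,f,q,s}
  n5: in={b,q} out={b,f,q,s}
  n6: in={f,q,s} out={b,f,q,s}
  n7: in={b,f,q,s} out={f,q,s}
  n8: in={f,q,s} out={s}
  n9: in={s} out=∅

live-out(n2) = ["b", "f", "q"]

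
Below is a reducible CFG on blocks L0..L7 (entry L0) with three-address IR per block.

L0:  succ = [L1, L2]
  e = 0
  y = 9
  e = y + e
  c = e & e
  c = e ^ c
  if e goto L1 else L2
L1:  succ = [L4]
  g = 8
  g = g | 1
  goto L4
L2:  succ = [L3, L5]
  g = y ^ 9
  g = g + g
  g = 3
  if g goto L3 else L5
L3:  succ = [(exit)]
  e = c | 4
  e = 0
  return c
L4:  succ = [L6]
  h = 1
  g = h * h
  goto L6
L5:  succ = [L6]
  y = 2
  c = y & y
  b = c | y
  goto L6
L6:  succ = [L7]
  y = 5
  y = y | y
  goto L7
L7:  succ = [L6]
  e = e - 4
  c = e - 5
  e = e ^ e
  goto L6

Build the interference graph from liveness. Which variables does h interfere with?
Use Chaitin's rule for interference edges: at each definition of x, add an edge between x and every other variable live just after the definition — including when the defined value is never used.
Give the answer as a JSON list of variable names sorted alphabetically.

Block summaries:
  L0 def {c,e,y} use ∅
  L1 def {g} use ∅
  L2 def {g} use {y}
  L3 def {e} use {c}
  L4 def {g,h} use ∅
  L5 def {b,c,y} use ∅
  L6 def {y} use ∅
  L7 def {c,e} use {e}

Liveness:
  live L0: ∅→{c,e,y}
  live L1: {e}→{e}
  live L2: {c,e,y}→{c,e}
  live L3: {c}→∅
  live L4: {e}→{e}
  live L5: {e}→{e}
  live L6: {e}→{e}
  live L7: {e}→{e}

Interfere edges:
  b: {e}
  c: {e,g,y}
  e: {b,c,g,h,y}
  g: {c,e}
  h: {e}
  y: {c,e}

N(h) = ["e"]

Answer: ["e"]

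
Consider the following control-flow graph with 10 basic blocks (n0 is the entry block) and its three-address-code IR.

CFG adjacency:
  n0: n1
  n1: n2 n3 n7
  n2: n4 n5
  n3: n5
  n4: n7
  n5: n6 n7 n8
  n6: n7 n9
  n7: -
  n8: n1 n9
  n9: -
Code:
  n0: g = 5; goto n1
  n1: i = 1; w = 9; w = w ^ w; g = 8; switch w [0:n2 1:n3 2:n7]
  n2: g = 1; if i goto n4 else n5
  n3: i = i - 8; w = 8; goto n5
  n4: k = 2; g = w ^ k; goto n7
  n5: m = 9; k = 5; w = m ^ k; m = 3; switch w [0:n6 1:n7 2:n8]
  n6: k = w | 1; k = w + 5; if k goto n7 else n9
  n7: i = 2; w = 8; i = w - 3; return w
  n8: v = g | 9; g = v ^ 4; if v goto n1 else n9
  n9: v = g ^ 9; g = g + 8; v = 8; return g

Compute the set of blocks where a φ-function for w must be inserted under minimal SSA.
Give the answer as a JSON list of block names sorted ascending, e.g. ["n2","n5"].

Answer: ["n1", "n5", "n7"]

Analysis:
idom tree: n1←n0 n2←n1 n3←n1 n4←n2 n5←n1 n6←n5 n7←n1 n8←n5 n9←n5
Dom at joins:
  n1: preds {n0,n8}: {n0} ∩ {n0,n1,n5,n8} = {n0}; idom=n0
  n5: preds {n2,n3}: {n0,n1,n2} ∩ {n0,n1,n3} = {n0,n1}; idom=n1
  n7: preds {n1,n4,n5,n6}: {n0,n1} ∩ {n0,n1,n2,n4} ∩ {n0,n1,n5} ∩ {n0,n1,n5,n6} = {n0,n1}; idom=n1
  n9: preds {n6,n8}: {n0,n1,n5,n6} ∩ {n0,n1,n5,n8} = {n0,n1,n5}; idom=n5

DF walk-up:
  join n1 pred n0: · stop@n0
  join n1 pred n8: n8→n5→n1 stop@n0
  join n5 pred n2: n2 stop@n1
  join n5 pred n3: n3 stop@n1
  join n7 pred n1: · stop@n1
  join n7 pred n4: n4→n2 stop@n1
  join n7 pred n5: n5 stop@n1
  join n7 pred n6: n6→n5 stop@n1
  join n9 pred n6: n6 stop@n5
  join n9 pred n8: n8 stop@n5
  n0: DF=∅
  n1: DF={n1}
  n2: DF={n5,n7}
  n3: DF={n5}
  n4: DF={n7}
  n5: DF={n1,n7}
  n6: DF={n7,n9}
  n7: DF=∅
  n8: DF={n1,n9}
  n9: DF=∅

φ for w: defs {n1,n3,n5,n7}
  DF⁺ = {n1,n5,n7}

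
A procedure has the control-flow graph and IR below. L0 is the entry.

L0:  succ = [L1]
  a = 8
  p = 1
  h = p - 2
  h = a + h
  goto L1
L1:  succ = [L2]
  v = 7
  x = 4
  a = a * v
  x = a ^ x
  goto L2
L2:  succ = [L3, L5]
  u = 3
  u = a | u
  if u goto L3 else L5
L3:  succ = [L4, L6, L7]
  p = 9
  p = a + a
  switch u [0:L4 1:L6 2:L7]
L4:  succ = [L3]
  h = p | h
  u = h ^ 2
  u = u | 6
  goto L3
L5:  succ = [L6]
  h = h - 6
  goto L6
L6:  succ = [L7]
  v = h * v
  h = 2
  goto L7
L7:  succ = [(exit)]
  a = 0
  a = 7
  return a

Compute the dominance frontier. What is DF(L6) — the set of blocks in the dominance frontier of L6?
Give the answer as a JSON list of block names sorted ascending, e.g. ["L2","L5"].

Answer: ["L7"]

Derivation:
idom tree: L1←L0 L2←L1 L3←L2 L4←L3 L5←L2 L6←L2 L7←L2
Join-block Dom:
  L3: preds {L2,L4}: {L0,L1,L2} ∩ {L0,L1,L2,L3,L4} = {L0,L1,L2}; idom=L2
  L6: preds {L3,L5}: {L0,L1,L2,L3} ∩ {L0,L1,L2,L5} = {L0,L1,L2}; idom=L2
  L7: preds {L3,L6}: {L0,L1,L2,L3} ∩ {L0,L1,L2,L6} = {L0,L1,L2}; idom=L2

DF walk-up:
  L3←L2: walk · to L2
  L3←L4: walk L4→L3 to L2
  L6←L3: walk L3 to L2
  L6←L5: walk L5 to L2
  L7←L3: walk L3 to L2
  L7←L6: walk L6 to L2
  L0: DF=∅
  L1: DF=∅
  L2: DF=∅
  L3: DF={L3,L6,L7}
  L4: DF={L3}
  L5: DF={L6}
  L6: DF={L7}
  L7: DF=∅

DF(L6) = ["L7"]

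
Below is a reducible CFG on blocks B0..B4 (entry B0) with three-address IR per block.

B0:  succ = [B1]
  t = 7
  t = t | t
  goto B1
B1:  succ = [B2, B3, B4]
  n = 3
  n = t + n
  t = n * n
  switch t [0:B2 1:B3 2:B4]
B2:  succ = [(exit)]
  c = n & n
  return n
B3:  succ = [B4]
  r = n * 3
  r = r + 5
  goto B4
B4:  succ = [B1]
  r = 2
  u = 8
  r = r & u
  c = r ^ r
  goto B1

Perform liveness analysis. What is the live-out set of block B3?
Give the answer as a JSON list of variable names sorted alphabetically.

Per-block:
  B0: {t} / ∅
  B1: {n,t} / {t}
  B2: {c} / {n}
  B3: {r} / {n}
  B4: {c,r,u} / ∅

Backward fixpoint:
  B0: in=∅ out={t}
  B1: in={t} out={n,t}
  B2: in={n} out=∅
  B3: in={n,t} out={t}
  B4: in={t} out={t}

live-out(B3) = ["t"]

Answer: ["t"]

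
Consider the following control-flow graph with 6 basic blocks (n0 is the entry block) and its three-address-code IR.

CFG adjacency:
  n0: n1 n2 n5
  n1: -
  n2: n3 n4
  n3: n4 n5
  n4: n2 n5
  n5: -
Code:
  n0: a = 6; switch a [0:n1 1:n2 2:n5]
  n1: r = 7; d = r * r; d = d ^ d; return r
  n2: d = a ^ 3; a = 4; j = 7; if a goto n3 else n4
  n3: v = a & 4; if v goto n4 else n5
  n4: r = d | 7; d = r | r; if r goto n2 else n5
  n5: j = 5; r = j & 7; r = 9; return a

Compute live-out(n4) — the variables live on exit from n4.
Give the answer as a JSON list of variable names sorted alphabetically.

Block summaries:
  n0: def={a} ue=∅
  n1: def={d,r} ue=∅
  n2: def={a,d,j} ue={a}
  n3: def={v} ue={a}
  n4: def={d,r} ue={d}
  n5: def={j,r} ue={a}

Backward fixpoint:
  live n0: ∅→{a}
  live n1: ∅→∅
  live n2: {a}→{a,d}
  live n3: {a,d}→{a,d}
  live n4: {a,d}→{a}
  live n5: {a}→∅

live-out(n4) = ["a"]

Answer: ["a"]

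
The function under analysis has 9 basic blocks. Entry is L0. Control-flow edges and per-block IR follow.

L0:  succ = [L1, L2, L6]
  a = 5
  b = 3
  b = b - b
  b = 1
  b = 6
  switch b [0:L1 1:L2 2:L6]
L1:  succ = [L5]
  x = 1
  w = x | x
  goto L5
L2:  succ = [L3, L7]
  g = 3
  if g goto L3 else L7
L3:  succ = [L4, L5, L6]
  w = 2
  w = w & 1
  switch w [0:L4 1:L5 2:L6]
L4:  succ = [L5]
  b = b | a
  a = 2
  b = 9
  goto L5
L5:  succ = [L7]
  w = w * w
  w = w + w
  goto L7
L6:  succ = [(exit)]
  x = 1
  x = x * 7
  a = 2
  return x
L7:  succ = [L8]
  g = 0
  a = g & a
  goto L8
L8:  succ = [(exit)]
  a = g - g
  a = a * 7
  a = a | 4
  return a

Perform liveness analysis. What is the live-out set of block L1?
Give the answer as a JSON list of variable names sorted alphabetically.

Per-block:
  L0 def {a,b} use ∅
  L1 def {w,x} use ∅
  L2 def {g} use ∅
  L3 def {w} use ∅
  L4 def {a,b} use {a,b}
  L5 def {w} use {w}
  L6 def {a,x} use ∅
  L7 def {a,g} use {a}
  L8 def {a} use {g}

Backward fixpoint:
  L0 li=∅ lo={a,b}
  L1 li={a} lo={a,w}
  L2 li={a,b} lo={a,b}
  L3 li={a,b} lo={a,b,w}
  L4 li={a,b,w} lo={a,w}
  L5 li={a,w} lo={a}
  L6 li=∅ lo=∅
  L7 li={a} lo={g}
  L8 li={g} lo=∅

live-out(L1) = ["a", "w"]

Answer: ["a", "w"]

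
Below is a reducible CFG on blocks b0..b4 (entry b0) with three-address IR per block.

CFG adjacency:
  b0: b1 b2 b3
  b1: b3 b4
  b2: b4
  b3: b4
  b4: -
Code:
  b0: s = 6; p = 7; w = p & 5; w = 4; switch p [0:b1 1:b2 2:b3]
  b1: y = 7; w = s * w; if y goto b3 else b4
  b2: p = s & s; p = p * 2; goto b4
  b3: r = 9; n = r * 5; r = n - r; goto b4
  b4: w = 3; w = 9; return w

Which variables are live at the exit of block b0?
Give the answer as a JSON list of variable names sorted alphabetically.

Answer: ["s", "w"]

Working:
Per-block:
  b0 def {p,s,w} use ∅
  b1 def {w,y} use {s,w}
  b2 def {p} use {s}
  b3 def {n,r} use ∅
  b4 def {w} use ∅

Backward fixpoint:
  b0 li=∅ lo={s,w}
  b1 li={s,w} lo=∅
  b2 li={s} lo=∅
  b3 li=∅ lo=∅
  b4 li=∅ lo=∅

live-out(b0) = ["s", "w"]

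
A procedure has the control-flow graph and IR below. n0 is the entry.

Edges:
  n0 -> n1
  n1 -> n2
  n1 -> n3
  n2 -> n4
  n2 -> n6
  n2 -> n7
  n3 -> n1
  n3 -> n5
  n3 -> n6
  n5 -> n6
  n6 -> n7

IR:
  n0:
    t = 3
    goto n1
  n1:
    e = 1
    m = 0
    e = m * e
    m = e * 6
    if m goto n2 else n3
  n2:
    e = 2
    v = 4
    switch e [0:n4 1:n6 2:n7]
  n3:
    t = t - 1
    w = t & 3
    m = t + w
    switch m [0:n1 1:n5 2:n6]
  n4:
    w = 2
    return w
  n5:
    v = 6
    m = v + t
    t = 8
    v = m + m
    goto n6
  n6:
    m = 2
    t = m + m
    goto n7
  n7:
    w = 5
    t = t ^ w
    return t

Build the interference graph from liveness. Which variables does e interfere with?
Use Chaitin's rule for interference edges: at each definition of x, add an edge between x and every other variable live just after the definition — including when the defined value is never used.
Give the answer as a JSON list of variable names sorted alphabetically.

Per-block:
  n0 def {t} use ∅
  n1 def {e,m} use ∅
  n2 def {e,v} use ∅
  n3 def {m,t,w} use {t}
  n4 def {w} use ∅
  n5 def {m,t,v} use {t}
  n6 def {m,t} use ∅
  n7 def {t,w} use {t}

Backward fixpoint:
  live n0: ∅→{t}
  live n1: {t}→{t}
  live n2: {t}→{t}
  live n3: {t}→{t}
  live n4: ∅→∅
  live n5: {t}→∅
  live n6: ∅→{t}
  live n7: {t}→∅

Conflict graph:
  e: {m,t,v}
  m: {e,t}
  t: {e,m,v,w}
  v: {e,t}
  w: {t}

N(e) = ["m", "t", "v"]

Answer: ["m", "t", "v"]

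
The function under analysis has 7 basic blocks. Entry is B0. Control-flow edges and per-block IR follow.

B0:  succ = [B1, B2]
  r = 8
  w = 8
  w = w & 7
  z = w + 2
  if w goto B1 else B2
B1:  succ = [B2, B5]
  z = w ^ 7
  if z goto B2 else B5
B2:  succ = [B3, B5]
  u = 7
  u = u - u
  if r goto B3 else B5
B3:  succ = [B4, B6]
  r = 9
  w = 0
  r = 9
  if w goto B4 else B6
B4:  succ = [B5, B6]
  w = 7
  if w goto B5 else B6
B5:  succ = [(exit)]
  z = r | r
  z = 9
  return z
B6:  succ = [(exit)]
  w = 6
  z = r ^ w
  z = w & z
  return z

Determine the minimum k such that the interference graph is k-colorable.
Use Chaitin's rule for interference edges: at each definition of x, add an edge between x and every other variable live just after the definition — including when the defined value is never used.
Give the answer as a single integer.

Per-block:
  B0: def={r,w,z} ue=∅
  B1: def={z} ue={w}
  B2: def={u} ue={r}
  B3: def={r,w} ue=∅
  B4: def={w} ue=∅
  B5: def={z} ue={r}
  B6: def={w,z} ue={r}

Live sets:
  B0: in=∅ out={r,w}
  B1: in={r,w} out={r}
  B2: in={r} out={r}
  B3: in=∅ out={r}
  B4: in={r} out={r}
  B5: in={r} out=∅
  B6: in={r} out=∅

Interference:
  r↔{u,w,z}
  u↔{r}
  w↔{r,z}
  z↔{r,w}

Registers:
  lower bound: {r,w,z} mutually conflict ⇒ χ ≥ 3
  assign r→c0 u→c1 w→c1 z→c2 — no edge inside a register ⇒ χ ≤ 3
  χ = 3

Answer: 3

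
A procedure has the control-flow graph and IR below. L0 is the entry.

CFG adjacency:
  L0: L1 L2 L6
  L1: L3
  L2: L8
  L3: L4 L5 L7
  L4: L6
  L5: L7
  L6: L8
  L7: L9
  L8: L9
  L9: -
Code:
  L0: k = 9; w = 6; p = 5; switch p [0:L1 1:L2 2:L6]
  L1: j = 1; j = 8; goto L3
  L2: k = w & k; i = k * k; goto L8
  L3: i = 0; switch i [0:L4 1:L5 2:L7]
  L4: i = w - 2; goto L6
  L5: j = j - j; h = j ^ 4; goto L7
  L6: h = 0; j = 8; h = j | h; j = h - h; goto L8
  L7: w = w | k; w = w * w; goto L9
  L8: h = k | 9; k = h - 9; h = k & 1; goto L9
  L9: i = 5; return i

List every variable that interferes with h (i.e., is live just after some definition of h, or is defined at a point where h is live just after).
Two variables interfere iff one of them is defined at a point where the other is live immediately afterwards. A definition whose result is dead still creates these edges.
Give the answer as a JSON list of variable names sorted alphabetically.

Block summaries:
  L0 def {k,p,w} use ∅
  L1 def {j} use ∅
  L2 def {i,k} use {k,w}
  L3 def {i} use ∅
  L4 def {i} use {w}
  L5 def {h,j} use {j}
  L6 def {h,j} use ∅
  L7 def {w} use {k,w}
  L8 def {h,k} use {k}
  L9 def {i} use ∅

Backward fixpoint:
  L0: in=∅ out={k,w}
  L1: in={k,w} out={j,k,w}
  L2: in={k,w} out={k}
  L3: in={j,k,w} out={j,k,w}
  L4: in={k,w} out={k}
  L5: in={j,k,w} out={k,w}
  L6: in={k} out={k}
  L7: in={k,w} out=∅
  L8: in={k} out=∅
  L9: in=∅ out=∅

Interference:
  h↔{j,k,w}
  i↔{j,k,w}
  j↔{h,i,k,w}
  k↔{h,i,j,p,w}
  p↔{k,w}
  w↔{h,i,j,k,p}

N(h) = ["j", "k", "w"]

Answer: ["j", "k", "w"]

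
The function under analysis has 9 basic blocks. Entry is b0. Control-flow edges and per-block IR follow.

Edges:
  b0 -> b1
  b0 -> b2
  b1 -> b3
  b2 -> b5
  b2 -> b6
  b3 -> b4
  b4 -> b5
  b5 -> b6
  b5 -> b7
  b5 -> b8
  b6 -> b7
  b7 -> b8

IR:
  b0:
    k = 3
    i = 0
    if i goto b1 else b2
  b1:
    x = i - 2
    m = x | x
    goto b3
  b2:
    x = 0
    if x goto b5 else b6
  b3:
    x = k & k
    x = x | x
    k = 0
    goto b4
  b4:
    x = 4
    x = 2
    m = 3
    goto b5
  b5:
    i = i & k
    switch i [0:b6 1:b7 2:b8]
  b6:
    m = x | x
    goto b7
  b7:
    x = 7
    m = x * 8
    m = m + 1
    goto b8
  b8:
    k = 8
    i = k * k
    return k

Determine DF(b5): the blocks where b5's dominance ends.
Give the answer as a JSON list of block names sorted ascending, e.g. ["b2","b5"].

Answer: ["b6", "b7", "b8"]

Derivation:
idom tree: b1←b0 b2←b0 b3←b1 b4←b3 b5←b0 b6←b0 b7←b0 b8←b0
Dom at joins:
  b5: preds {b2,b4}: {b0,b2} ∩ {b0,b1,b3,b4} = {b0}; idom=b0
  b6: preds {b2,b5}: {b0,b2} ∩ {b0,b5} = {b0}; idom=b0
  b7: preds {b5,b6}: {b0,b5} ∩ {b0,b6} = {b0}; idom=b0
  b8: preds {b5,b7}: {b0,b5} ∩ {b0,b7} = {b0}; idom=b0

DF walk-up:
  join b5 pred b2: b2 stop@b0
  join b5 pred b4: b4→b3→b1 stop@b0
  join b6 pred b2: b2 stop@b0
  join b6 pred b5: b5 stop@b0
  join b7 pred b5: b5 stop@b0
  join b7 pred b6: b6 stop@b0
  join b8 pred b5: b5 stop@b0
  join b8 pred b7: b7 stop@b0
  DF(b0)=∅
  DF(b1)={b5}
  DF(b2)={b5,b6}
  DF(b3)={b5}
  DF(b4)={b5}
  DF(b5)={b6,b7,b8}
  DF(b6)={b7}
  DF(b7)={b8}
  DF(b8)=∅

DF(b5) = ["b6", "b7", "b8"]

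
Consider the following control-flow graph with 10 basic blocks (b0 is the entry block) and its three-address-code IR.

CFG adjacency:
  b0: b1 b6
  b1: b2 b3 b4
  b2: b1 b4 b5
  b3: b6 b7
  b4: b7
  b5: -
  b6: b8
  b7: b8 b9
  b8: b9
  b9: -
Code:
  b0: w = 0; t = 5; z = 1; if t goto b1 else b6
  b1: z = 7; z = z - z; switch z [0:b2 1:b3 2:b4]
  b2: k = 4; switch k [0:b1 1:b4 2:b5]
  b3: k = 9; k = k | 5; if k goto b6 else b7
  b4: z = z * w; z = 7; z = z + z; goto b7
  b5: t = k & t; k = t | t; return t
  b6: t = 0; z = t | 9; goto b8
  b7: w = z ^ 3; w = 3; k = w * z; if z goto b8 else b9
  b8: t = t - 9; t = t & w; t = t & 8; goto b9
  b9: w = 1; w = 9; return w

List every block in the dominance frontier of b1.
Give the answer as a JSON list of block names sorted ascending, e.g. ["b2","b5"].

Answer: ["b1", "b6", "b8", "b9"]

Derivation:
idom tree: b1←b0 b2←b1 b3←b1 b4←b1 b5←b2 b6←b0 b7←b1 b8←b0 b9←b0
Join-block Dom:
  b1: preds {b0,b2}: {b0} ∩ {b0,b1,b2} = {b0}; idom=b0
  b4: preds {b1,b2}: {b0,b1} ∩ {b0,b1,b2} = {b0,b1}; idom=b1
  b6: preds {b0,b3}: {b0} ∩ {b0,b1,b3} = {b0}; idom=b0
  b7: preds {b3,b4}: {b0,b1,b3} ∩ {b0,b1,b4} = {b0,b1}; idom=b1
  b8: preds {b6,b7}: {b0,b6} ∩ {b0,b1,b7} = {b0}; idom=b0
  b9: preds {b7,b8}: {b0,b1,b7} ∩ {b0,b8} = {b0}; idom=b0

Frontier:
  b1←b0: walk · to b0
  b1←b2: walk b2→b1 to b0
  b4←b1: walk · to b1
  b4←b2: walk b2 to b1
  b6←b0: walk · to b0
  b6←b3: walk b3→b1 to b0
  b7←b3: walk b3 to b1
  b7←b4: walk b4 to b1
  b8←b6: walk b6 to b0
  b8←b7: walk b7→b1 to b0
  b9←b7: walk b7→b1 to b0
  b9←b8: walk b8 to b0
  b0: DF=∅
  b1: DF={b1,b6,b8,b9}
  b2: DF={b1,b4}
  b3: DF={b6,b7}
  b4: DF={b7}
  b5: DF=∅
  b6: DF={b8}
  b7: DF={b8,b9}
  b8: DF={b9}
  b9: DF=∅

DF(b1) = ["b1", "b6", "b8", "b9"]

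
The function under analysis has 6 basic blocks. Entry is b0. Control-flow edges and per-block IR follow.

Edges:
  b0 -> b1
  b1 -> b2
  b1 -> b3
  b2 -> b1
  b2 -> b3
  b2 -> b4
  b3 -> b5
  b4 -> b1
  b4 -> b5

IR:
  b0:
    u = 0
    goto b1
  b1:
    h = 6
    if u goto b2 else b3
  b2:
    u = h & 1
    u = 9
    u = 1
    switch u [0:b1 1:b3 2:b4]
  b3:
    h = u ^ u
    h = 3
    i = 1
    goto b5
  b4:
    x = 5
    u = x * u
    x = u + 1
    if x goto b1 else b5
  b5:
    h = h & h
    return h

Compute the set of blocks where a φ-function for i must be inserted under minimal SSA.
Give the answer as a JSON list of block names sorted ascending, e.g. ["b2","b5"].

idom tree: b1←b0 b2←b1 b3←b1 b4←b2 b5←b1
Join-block Dom:
  b1: preds {b0,b2,b4}: {b0} ∩ {b0,b1,b2} ∩ {b0,b1,b2,b4} = {b0}; idom=b0
  b3: preds {b1,b2}: {b0,b1} ∩ {b0,b1,b2} = {b0,b1}; idom=b1
  b5: preds {b3,b4}: {b0,b1,b3} ∩ {b0,b1,b2,b4} = {b0,b1}; idom=b1

DF derivation:
  join b1 pred b0: · stop@b0
  join b1 pred b2: b2→b1 stop@b0
  join b1 pred b4: b4→b2→b1 stop@b0
  join b3 pred b1: · stop@b1
  join b3 pred b2: b2 stop@b1
  join b5 pred b3: b3 stop@b1
  join b5 pred b4: b4→b2 stop@b1
  b0: DF=∅
  b1: DF={b1}
  b2: DF={b1,b3,b5}
  b3: DF={b5}
  b4: DF={b1,b5}
  b5: DF=∅

φ for i: defs {b3}
  DF⁺ = {b5}

Answer: ["b5"]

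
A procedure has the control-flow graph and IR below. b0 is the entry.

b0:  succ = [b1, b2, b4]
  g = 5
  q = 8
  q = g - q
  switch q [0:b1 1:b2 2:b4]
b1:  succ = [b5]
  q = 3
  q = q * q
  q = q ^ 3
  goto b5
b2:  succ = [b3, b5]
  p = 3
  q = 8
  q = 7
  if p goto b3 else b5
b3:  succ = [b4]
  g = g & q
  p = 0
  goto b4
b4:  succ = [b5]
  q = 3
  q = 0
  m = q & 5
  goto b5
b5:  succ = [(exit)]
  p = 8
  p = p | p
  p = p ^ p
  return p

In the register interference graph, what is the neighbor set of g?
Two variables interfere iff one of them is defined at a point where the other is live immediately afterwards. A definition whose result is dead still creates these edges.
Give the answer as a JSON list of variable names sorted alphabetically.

Per-block:
  b0 def {g,q} use ∅
  b1 def {q} use ∅
  b2 def {p,q} use ∅
  b3 def {g,p} use {g,q}
  b4 def {m,q} use ∅
  b5 def {p} use ∅

Liveness:
  live b0: ∅→{g}
  live b1: ∅→∅
  live b2: {g}→{g,q}
  live b3: {g,q}→∅
  live b4: ∅→∅
  live b5: ∅→∅

Interference:
  g↔{p,q}
  m↔∅
  p↔{g,q}
  q↔{g,p}

N(g) = ["p", "q"]

Answer: ["p", "q"]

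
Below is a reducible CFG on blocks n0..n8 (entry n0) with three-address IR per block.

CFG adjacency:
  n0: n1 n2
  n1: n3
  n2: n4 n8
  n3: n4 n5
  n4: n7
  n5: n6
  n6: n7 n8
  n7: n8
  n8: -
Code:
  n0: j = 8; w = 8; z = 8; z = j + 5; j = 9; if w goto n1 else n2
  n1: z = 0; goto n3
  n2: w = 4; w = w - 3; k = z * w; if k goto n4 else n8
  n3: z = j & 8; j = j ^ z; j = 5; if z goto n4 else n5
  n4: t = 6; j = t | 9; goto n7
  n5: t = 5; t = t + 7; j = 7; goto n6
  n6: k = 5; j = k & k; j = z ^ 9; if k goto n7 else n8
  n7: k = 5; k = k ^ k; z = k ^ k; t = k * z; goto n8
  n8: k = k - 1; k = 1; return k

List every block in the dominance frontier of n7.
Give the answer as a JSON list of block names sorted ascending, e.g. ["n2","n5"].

Answer: ["n8"]

Analysis:
idom tree: n1←n0 n2←n0 n3←n1 n4←n0 n5←n3 n6←n5 n7←n0 n8←n0
Join-block Dom:
  n4: preds {n2,n3}: {n0,n2} ∩ {n0,n1,n3} = {n0}; idom=n0
  n7: preds {n4,n6}: {n0,n4} ∩ {n0,n1,n3,n5,n6} = {n0}; idom=n0
  n8: preds {n2,n6,n7}: {n0,n2} ∩ {n0,n1,n3,n5,n6} ∩ {n0,n7} = {n0}; idom=n0

DF walk-up:
  join n4 pred n2: n2 stop@n0
  join n4 pred n3: n3→n1 stop@n0
  join n7 pred n4: n4 stop@n0
  join n7 pred n6: n6→n5→n3→n1 stop@n0
  join n8 pred n2: n2 stop@n0
  join n8 pred n6: n6→n5→n3→n1 stop@n0
  join n8 pred n7: n7 stop@n0
  DF(n0)=∅
  DF(n1)={n4,n7,n8}
  DF(n2)={n4,n8}
  DF(n3)={n4,n7,n8}
  DF(n4)={n7}
  DF(n5)={n7,n8}
  DF(n6)={n7,n8}
  DF(n7)={n8}
  DF(n8)=∅

DF(n7) = ["n8"]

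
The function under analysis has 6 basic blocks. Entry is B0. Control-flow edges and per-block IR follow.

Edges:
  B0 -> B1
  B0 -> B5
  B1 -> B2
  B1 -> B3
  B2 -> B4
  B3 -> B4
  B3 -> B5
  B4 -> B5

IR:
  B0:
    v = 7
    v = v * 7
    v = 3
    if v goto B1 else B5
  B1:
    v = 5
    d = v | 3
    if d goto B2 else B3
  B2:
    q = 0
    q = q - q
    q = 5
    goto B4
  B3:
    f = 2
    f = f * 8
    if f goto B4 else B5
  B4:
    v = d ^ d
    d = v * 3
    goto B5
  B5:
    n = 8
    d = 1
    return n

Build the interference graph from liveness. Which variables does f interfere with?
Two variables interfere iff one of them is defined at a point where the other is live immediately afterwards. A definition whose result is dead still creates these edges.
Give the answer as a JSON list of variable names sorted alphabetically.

Answer: ["d"]

Analysis:
Block summaries:
  B0: {v} / ∅
  B1: {d,v} / ∅
  B2: {q} / ∅
  B3: {f} / ∅
  B4: {d,v} / {d}
  B5: {d,n} / ∅

Backward fixpoint:
  B0: in=∅ out=∅
  B1: in=∅ out={d}
  B2: in={d} out={d}
  B3: in={d} out={d}
  B4: in={d} out=∅
  B5: in=∅ out=∅

Conflict graph:
  d: {f,n,q}
  f: {d}
  n: {d}
  q: {d}
  v: ∅

N(f) = ["d"]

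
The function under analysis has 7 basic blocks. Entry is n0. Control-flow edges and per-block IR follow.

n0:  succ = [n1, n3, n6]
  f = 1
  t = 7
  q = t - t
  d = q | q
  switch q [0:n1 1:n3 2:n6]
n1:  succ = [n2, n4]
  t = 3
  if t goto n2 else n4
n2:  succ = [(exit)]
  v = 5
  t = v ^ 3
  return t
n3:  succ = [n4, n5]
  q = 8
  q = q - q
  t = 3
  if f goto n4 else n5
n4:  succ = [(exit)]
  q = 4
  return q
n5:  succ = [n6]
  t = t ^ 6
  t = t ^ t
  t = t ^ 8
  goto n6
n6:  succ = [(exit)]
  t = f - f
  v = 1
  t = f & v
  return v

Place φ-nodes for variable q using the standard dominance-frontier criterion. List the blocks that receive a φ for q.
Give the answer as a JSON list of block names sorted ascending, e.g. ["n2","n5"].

idom tree: n1←n0 n2←n1 n3←n0 n4←n0 n5←n3 n6←n0
Dom at joins:
  n4: preds {n1,n3}: {n0,n1} ∩ {n0,n3} = {n0}; idom=n0
  n6: preds {n0,n5}: {n0} ∩ {n0,n3,n5} = {n0}; idom=n0

DF walk-up:
  join n4 pred n1: n1 stop@n0
  join n4 pred n3: n3 stop@n0
  join n6 pred n0: · stop@n0
  join n6 pred n5: n5→n3 stop@n0
  DF(n0)=∅
  DF(n1)={n4}
  DF(n2)=∅
  DF(n3)={n4,n6}
  DF(n4)=∅
  DF(n5)={n6}
  DF(n6)=∅

φ for q: defs {n0,n3,n4}
  DF⁺ = {n4,n6}

Answer: ["n4", "n6"]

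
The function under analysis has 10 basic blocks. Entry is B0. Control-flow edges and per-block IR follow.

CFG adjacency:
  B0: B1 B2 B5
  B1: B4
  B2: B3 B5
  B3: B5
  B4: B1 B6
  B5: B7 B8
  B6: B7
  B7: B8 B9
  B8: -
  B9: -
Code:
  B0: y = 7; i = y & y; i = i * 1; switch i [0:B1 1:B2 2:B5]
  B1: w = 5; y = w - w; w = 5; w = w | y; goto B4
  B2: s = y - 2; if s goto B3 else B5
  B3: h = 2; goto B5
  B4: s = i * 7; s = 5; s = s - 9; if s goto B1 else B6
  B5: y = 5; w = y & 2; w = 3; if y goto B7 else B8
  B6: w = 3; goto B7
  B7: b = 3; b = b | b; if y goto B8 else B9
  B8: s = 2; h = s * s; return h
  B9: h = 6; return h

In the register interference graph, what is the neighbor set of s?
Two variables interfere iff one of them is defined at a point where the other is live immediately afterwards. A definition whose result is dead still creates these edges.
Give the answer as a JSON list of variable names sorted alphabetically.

Block summaries:
  B0: {i,y} / ∅
  B1: {w,y} / ∅
  B2: {s} / {y}
  B3: {h} / ∅
  B4: {s} / {i}
  B5: {w,y} / ∅
  B6: {w} / ∅
  B7: {b} / {y}
  B8: {h,s} / ∅
  B9: {h} / ∅

Live sets:
  B0 li=∅ lo={i,y}
  B1 li={i} lo={i,y}
  B2 li={y} lo=∅
  B3 li=∅ lo=∅
  B4 li={i,y} lo={i,y}
  B5 li=∅ lo={y}
  B6 li={y} lo={y}
  B7 li={y} lo=∅
  B8 li=∅ lo=∅
  B9 li=∅ lo=∅

Interference:
  b↔{y}
  h↔∅
  i↔{s,w,y}
  s↔{i,y}
  w↔{i,y}
  y↔{b,i,s,w}

N(s) = ["i", "y"]

Answer: ["i", "y"]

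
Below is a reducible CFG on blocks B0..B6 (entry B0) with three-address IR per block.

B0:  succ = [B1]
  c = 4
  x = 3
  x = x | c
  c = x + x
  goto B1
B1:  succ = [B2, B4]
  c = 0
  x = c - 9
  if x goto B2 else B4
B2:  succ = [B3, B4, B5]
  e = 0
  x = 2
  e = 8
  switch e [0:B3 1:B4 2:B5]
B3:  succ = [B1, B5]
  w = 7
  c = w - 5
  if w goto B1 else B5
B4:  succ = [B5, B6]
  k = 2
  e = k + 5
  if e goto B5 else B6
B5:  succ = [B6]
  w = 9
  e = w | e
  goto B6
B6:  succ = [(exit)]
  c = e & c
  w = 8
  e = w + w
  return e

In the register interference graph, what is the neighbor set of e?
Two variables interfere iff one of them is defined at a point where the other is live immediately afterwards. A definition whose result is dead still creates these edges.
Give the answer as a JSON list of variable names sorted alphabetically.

Per-block:
  B0: {c,x} / ∅
  B1: {c,x} / ∅
  B2: {e,x} / ∅
  B3: {c,w} / ∅
  B4: {e,k} / ∅
  B5: {e,w} / {e}
  B6: {c,e,w} / {c,e}

Live sets:
  B0: in=∅ out=∅
  B1: in=∅ out={c}
  B2: in={c} out={c,e}
  B3: in={e} out={c,e}
  B4: in={c} out={c,e}
  B5: in={c,e} out={c,e}
  B6: in={c,e} out=∅

Interfere edges:
  c — {e,k,w,x}
  e — {c,w}
  k — {c}
  w — {c,e}
  x — {c}

N(e) = ["c", "w"]

Answer: ["c", "w"]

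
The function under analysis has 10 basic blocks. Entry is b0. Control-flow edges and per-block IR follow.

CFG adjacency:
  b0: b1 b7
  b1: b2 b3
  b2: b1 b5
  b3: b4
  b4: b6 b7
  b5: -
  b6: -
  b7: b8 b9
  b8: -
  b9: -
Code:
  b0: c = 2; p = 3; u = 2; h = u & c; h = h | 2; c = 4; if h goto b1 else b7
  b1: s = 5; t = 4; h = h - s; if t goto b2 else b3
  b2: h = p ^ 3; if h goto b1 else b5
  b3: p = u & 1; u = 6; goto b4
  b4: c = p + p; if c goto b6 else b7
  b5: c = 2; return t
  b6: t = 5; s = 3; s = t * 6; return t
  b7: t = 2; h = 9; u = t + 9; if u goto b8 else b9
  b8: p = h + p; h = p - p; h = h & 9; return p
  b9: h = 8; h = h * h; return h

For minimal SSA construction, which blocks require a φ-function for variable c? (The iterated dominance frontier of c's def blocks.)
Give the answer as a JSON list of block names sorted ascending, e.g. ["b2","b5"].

Answer: ["b7"]

Analysis:
idom tree: b1←b0 b2←b1 b3←b1 b4←b3 b5←b2 b6←b4 b7←b0 b8←b7 b9←b7
Dom∩ at merges:
  b1: preds {b0,b2}: {b0} ∩ {b0,b1,b2} = {b0}; idom=b0
  b7: preds {b0,b4}: {b0} ∩ {b0,b1,b3,b4} = {b0}; idom=b0

DF derivation:
  join b1 pred b0: · stop@b0
  join b1 pred b2: b2→b1 stop@b0
  join b7 pred b0: · stop@b0
  join b7 pred b4: b4→b3→b1 stop@b0
  DF(b0)=∅
  DF(b1)={b1,b7}
  DF(b2)={b1}
  DF(b3)={b7}
  DF(b4)={b7}
  DF(b5)=∅
  DF(b6)=∅
  DF(b7)=∅
  DF(b8)=∅
  DF(b9)=∅

φ for c: defs {b0,b4,b5}
  DF⁺ = {b7}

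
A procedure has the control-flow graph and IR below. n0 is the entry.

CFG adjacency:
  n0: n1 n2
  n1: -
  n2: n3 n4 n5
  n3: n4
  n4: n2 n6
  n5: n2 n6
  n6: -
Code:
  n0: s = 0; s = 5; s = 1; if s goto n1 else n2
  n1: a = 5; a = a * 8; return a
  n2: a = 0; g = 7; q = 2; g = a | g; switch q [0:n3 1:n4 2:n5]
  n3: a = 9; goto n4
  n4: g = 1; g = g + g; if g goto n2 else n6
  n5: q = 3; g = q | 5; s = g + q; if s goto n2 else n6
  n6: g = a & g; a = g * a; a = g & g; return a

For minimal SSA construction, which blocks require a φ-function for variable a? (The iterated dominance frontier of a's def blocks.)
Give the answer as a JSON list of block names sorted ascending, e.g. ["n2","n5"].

Answer: ["n2", "n4", "n6"]

Derivation:
idom tree: n1←n0 n2←n0 n3←n2 n4←n2 n5←n2 n6←n2
Dom at joins:
  n2: preds {n0,n4,n5}: {n0} ∩ {n0,n2,n4} ∩ {n0,n2,n5} = {n0}; idom=n0
  n4: preds {n2,n3}: {n0,n2} ∩ {n0,n2,n3} = {n0,n2}; idom=n2
  n6: preds {n4,n5}: {n0,n2,n4} ∩ {n0,n2,n5} = {n0,n2}; idom=n2

DF derivation:
  n2←n0: walk · to n0
  n2←n4: walk n4→n2 to n0
  n2←n5: walk n5→n2 to n0
  n4←n2: walk · to n2
  n4←n3: walk n3 to n2
  n6←n4: walk n4 to n2
  n6←n5: walk n5 to n2
  n0: DF=∅
  n1: DF=∅
  n2: DF={n2}
  n3: DF={n4}
  n4: DF={n2,n6}
  n5: DF={n2,n6}
  n6: DF=∅

φ for a: defs {n1,n2,n3,n6}
  DF⁺ = {n2,n4,n6}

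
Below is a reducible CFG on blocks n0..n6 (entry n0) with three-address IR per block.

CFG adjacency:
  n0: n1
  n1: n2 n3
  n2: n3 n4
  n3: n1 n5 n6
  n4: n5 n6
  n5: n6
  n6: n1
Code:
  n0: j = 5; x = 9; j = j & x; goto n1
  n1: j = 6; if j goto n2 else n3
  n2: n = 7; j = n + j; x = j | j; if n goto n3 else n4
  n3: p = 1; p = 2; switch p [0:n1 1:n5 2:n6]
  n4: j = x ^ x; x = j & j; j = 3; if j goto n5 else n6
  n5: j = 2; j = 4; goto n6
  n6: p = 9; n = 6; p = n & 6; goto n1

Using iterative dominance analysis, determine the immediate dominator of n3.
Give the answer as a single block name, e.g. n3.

Answer: n1

Working:
idom tree: n1←n0 n2←n1 n3←n1 n4←n2 n5←n1 n6←n1
Dom∩ at merges:
  n1: preds {n0,n3,n6}: {n0} ∩ {n0,n1,n3} ∩ {n0,n1,n6} = {n0}; idom=n0
  n3: preds {n1,n2}: {n0,n1} ∩ {n0,n1,n2} = {n0,n1}; idom=n1
  n5: preds {n3,n4}: {n0,n1,n3} ∩ {n0,n1,n2,n4} = {n0,n1}; idom=n1
  n6: preds {n3,n4,n5}: {n0,n1,n3} ∩ {n0,n1,n2,n4} ∩ {n0,n1,n5} = {n0,n1}; idom=n1

idom(n3) = n1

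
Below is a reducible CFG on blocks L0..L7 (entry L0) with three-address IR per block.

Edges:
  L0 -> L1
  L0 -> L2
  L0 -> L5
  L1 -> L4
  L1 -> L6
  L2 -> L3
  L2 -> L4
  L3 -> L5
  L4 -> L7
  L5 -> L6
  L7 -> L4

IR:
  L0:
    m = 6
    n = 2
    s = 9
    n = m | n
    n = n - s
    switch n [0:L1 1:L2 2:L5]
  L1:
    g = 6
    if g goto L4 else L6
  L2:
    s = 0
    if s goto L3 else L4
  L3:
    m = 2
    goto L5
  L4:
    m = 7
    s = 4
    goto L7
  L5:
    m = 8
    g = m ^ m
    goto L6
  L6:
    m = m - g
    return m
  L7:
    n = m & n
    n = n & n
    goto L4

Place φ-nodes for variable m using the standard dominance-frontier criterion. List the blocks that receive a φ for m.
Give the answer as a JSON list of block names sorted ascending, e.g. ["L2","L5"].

Answer: ["L4", "L5", "L6"]

Analysis:
idom tree: L1←L0 L2←L0 L3←L2 L4←L0 L5←L0 L6←L0 L7←L4
Dom at joins:
  L4: preds {L1,L2,L7}: {L0,L1} ∩ {L0,L2} ∩ {L0,L4,L7} = {L0}; idom=L0
  L5: preds {L0,L3}: {L0} ∩ {L0,L2,L3} = {L0}; idom=L0
  L6: preds {L1,L5}: {L0,L1} ∩ {L0,L5} = {L0}; idom=L0

DF derivation:
  join L4 pred L1: L1 stop@L0
  join L4 pred L2: L2 stop@L0
  join L4 pred L7: L7→L4 stop@L0
  join L5 pred L0: · stop@L0
  join L5 pred L3: L3→L2 stop@L0
  join L6 pred L1: L1 stop@L0
  join L6 pred L5: L5 stop@L0
  L0 → ∅
  L1 → {L4,L6}
  L2 → {L4,L5}
  L3 → {L5}
  L4 → {L4}
  L5 → {L6}
  L6 → ∅
  L7 → {L4}

φ for m: defs {L0,L3,L4,L5,L6}
  DF⁺ = {L4,L5,L6}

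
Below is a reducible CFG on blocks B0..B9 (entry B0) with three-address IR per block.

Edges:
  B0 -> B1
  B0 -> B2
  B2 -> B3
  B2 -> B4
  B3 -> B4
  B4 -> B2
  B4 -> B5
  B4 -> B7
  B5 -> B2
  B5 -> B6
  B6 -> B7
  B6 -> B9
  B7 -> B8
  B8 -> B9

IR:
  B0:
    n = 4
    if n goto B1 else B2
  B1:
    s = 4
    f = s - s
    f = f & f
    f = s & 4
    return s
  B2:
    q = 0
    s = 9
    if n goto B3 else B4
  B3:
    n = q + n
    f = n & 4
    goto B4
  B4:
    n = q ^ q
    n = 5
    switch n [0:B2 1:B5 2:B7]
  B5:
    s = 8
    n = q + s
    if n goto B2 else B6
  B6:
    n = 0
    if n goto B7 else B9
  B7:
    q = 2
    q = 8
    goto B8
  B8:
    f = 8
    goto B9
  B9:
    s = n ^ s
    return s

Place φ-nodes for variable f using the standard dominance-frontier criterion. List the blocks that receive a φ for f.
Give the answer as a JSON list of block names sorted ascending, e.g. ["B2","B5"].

idom tree: B1←B0 B2←B0 B3←B2 B4←B2 B5←B4 B6←B5 B7←B4 B8←B7 B9←B4
Join-block Dom:
  B2: preds {B0,B4,B5}: {B0} ∩ {B0,B2,B4} ∩ {B0,B2,B4,B5} = {B0}; idom=B0
  B4: preds {B2,B3}: {B0,B2} ∩ {B0,B2,B3} = {B0,B2}; idom=B2
  B7: preds {B4,B6}: {B0,B2,B4} ∩ {B0,B2,B4,B5,B6} = {B0,B2,B4}; idom=B4
  B9: preds {B6,B8}: {B0,B2,B4,B5,B6} ∩ {B0,B2,B4,B7,B8} = {B0,B2,B4}; idom=B4

Frontier:
  B2←B0: walk · to B0
  B2←B4: walk B4→B2 to B0
  B2←B5: walk B5→B4→B2 to B0
  B4←B2: walk · to B2
  B4←B3: walk B3 to B2
  B7←B4: walk · to B4
  B7←B6: walk B6→B5 to B4
  B9←B6: walk B6→B5 to B4
  B9←B8: walk B8→B7 to B4
  B0 → ∅
  B1 → ∅
  B2 → {B2}
  B3 → {B4}
  B4 → {B2}
  B5 → {B2,B7,B9}
  B6 → {B7,B9}
  B7 → {B9}
  B8 → {B9}
  B9 → ∅

φ for f: defs {B1,B3,B8}
  DF⁺ = {B2,B4,B9}

Answer: ["B2", "B4", "B9"]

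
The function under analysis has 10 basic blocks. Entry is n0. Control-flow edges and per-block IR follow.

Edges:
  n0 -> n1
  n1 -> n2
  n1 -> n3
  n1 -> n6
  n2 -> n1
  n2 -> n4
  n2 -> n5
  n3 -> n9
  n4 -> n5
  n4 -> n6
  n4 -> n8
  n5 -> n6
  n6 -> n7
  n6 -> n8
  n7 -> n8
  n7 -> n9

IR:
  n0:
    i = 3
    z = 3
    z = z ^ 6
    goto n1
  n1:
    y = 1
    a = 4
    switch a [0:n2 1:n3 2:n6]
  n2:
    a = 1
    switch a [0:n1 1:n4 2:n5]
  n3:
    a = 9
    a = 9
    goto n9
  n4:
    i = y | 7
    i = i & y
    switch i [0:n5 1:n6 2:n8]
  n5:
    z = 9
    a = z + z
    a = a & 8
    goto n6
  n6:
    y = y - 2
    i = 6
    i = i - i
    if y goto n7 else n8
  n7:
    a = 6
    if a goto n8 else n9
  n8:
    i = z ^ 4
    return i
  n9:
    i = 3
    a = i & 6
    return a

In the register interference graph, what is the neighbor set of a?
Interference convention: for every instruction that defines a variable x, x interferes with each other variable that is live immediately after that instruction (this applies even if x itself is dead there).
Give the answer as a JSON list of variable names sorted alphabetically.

Answer: ["y", "z"]

Derivation:
def/use:
  n0: {i,z} / ∅
  n1: {a,y} / ∅
  n2: {a} / ∅
  n3: {a} / ∅
  n4: {i} / {y}
  n5: {a,z} / ∅
  n6: {i,y} / {y}
  n7: {a} / ∅
  n8: {i} / {z}
  n9: {a,i} / ∅

Backward fixpoint:
  n0 li=∅ lo={z}
  n1 li={z} lo={y,z}
  n2 li={y,z} lo={y,z}
  n3 li=∅ lo=∅
  n4 li={y,z} lo={y,z}
  n5 li={y} lo={y,z}
  n6 li={y,z} lo={z}
  n7 li={z} lo={z}
  n8 li={z} lo=∅
  n9 li=∅ lo=∅

Interfere edges:
  a: {y,z}
  i: {y,z}
  y: {a,i,z}
  z: {a,i,y}

N(a) = ["y", "z"]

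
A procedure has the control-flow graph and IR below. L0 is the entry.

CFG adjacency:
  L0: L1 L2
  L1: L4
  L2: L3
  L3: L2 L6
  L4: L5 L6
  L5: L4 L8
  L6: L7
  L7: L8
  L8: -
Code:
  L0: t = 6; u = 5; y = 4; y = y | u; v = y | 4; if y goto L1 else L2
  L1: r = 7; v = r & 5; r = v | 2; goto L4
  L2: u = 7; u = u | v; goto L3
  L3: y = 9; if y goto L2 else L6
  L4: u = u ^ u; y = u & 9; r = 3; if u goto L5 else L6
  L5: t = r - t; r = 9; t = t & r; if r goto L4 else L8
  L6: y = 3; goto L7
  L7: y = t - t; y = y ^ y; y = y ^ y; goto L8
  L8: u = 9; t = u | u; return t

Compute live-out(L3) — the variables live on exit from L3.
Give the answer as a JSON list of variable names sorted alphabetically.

Answer: ["t", "v"]

Derivation:
Per-block:
  L0: {t,u,v,y} / ∅
  L1: {r,v} / ∅
  L2: {u} / {v}
  L3: {y} / ∅
  L4: {r,u,y} / {u}
  L5: {r,t} / {r,t}
  L6: {y} / ∅
  L7: {y} / {t}
  L8: {t,u} / ∅

Backward fixpoint:
  live L0: ∅→{t,u,v}
  live L1: {t,u}→{t,u}
  live L2: {t,v}→{t,v}
  live L3: {t,v}→{t,v}
  live L4: {t,u}→{r,t,u}
  live L5: {r,t,u}→{t,u}
  live L6: {t}→{t}
  live L7: {t}→∅
  live L8: ∅→∅

live-out(L3) = ["t", "v"]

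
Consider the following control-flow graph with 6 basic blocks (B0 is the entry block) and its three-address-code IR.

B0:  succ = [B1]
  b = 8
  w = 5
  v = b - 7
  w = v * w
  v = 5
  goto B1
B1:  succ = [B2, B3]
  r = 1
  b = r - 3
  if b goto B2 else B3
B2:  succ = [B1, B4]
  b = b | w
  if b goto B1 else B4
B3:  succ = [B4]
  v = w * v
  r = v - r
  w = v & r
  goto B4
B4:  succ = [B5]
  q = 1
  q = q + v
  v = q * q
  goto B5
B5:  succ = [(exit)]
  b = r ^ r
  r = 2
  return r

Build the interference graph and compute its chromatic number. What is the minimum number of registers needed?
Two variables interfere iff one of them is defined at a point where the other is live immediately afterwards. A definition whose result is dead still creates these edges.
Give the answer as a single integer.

Answer: 4

Working:
Block summaries:
  B0: def={b,v,w} ue=∅
  B1: def={b,r} ue=∅
  B2: def={b} ue={b,w}
  B3: def={r,v,w} ue={r,v,w}
  B4: def={q,v} ue={v}
  B5: def={b,r} ue={r}

Live sets:
  B0: in=∅ out={v,w}
  B1: in={v,w} out={b,r,v,w}
  B2: in={b,r,v,w} out={r,v,w}
  B3: in={r,v,w} out={r,v}
  B4: in={r,v} out={r}
  B5: in={r} out=∅

Interference:
  b↔{r,v,w}
  q↔{r,v}
  r↔{b,q,v,w}
  v↔{b,q,r,w}
  w↔{b,r,v}

Registers:
  {b,r,v,w} pairwise interfere (4-clique) ⇒ χ ≥ 4
  4-colouring: c0={r}  c1={v}  c2={b,q}  c3={w}
  χ = 4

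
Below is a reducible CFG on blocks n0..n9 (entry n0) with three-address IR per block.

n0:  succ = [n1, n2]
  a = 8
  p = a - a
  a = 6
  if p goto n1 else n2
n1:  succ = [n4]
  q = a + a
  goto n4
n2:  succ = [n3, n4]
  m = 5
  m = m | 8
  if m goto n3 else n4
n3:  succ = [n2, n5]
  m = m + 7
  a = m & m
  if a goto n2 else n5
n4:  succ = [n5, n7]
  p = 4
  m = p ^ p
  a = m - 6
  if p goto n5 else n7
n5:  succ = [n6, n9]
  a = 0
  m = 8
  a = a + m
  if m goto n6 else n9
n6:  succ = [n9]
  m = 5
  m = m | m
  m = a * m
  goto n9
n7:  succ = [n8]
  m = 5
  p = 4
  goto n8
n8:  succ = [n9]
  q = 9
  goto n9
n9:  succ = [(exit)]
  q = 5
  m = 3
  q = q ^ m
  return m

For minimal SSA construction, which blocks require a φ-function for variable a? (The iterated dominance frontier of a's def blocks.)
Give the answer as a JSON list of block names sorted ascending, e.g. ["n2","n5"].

idom tree: n1←n0 n2←n0 n3←n2 n4←n0 n5←n0 n6←n5 n7←n4 n8←n7 n9←n0
Dom∩ at merges:
  n2: preds {n0,n3}: {n0} ∩ {n0,n2,n3} = {n0}; idom=n0
  n4: preds {n1,n2}: {n0,n1} ∩ {n0,n2} = {n0}; idom=n0
  n5: preds {n3,n4}: {n0,n2,n3} ∩ {n0,n4} = {n0}; idom=n0
  n9: preds {n5,n6,n8}: {n0,n5} ∩ {n0,n5,n6} ∩ {n0,n4,n7,n8} = {n0}; idom=n0

DF derivation:
  n2←n0: walk · to n0
  n2←n3: walk n3→n2 to n0
  n4←n1: walk n1 to n0
  n4←n2: walk n2 to n0
  n5←n3: walk n3→n2 to n0
  n5←n4: walk n4 to n0
  n9←n5: walk n5 to n0
  n9←n6: walk n6→n5 to n0
  n9←n8: walk n8→n7→n4 to n0
  DF(n0)=∅
  DF(n1)={n4}
  DF(n2)={n2,n4,n5}
  DF(n3)={n2,n5}
  DF(n4)={n5,n9}
  DF(n5)={n9}
  DF(n6)={n9}
  DF(n7)={n9}
  DF(n8)={n9}
  DF(n9)=∅

φ for a: defs {n0,n3,n4,n5}
  DF⁺ = {n2,n4,n5,n9}

Answer: ["n2", "n4", "n5", "n9"]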